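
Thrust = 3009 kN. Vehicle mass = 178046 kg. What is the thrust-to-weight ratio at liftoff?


TWR = 3009000 / (178046 * 9.81) = 1.72

1.72


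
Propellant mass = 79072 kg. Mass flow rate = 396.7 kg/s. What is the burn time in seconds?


tb = 79072 / 396.7 = 199.3 s

199.3 s


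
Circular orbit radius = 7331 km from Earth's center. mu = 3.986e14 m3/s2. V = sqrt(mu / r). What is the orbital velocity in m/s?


V = sqrt(3.986e14 / 7331000) = 7374 m/s

7374 m/s


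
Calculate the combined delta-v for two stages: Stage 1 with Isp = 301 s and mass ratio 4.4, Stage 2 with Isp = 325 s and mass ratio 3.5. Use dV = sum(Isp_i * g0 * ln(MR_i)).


dV1 = 301 * 9.81 * ln(4.4) = 4374.9 m/s
dV2 = 325 * 9.81 * ln(3.5) = 3994.1 m/s
Total dV = 4374.9 + 3994.1 = 8369.0 m/s ~ 8369 m/s

8369 m/s


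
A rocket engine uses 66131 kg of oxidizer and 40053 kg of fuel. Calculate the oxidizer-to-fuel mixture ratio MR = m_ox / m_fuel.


MR = 66131 / 40053 = 1.65

1.65


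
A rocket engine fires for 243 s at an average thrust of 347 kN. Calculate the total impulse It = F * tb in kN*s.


It = 347 * 243 = 84321 kN*s

84321 kN*s


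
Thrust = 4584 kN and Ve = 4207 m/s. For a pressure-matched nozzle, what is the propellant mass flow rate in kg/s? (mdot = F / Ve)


mdot = F / Ve = 4584000 / 4207 = 1089.6 kg/s

1089.6 kg/s


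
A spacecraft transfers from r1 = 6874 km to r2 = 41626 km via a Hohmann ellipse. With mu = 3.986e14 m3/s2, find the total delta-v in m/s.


V1 = sqrt(mu/r1) = 7614.89 m/s
dV1 = V1*(sqrt(2*r2/(r1+r2)) - 1) = 2361.88 m/s
V2 = sqrt(mu/r2) = 3094.47 m/s
dV2 = V2*(1 - sqrt(2*r1/(r1+r2))) = 1446.93 m/s
Total dV = 3809 m/s

3809 m/s


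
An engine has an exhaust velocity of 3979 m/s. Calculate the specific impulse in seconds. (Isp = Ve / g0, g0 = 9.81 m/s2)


Isp = Ve / g0 = 3979 / 9.81 = 405.6 s

405.6 s


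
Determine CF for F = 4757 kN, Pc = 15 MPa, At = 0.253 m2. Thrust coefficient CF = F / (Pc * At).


CF = 4757000 / (15e6 * 0.253) = 1.25

1.25


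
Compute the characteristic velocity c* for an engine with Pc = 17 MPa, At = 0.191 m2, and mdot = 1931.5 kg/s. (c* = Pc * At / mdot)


c* = 17e6 * 0.191 / 1931.5 = 1681 m/s

1681 m/s


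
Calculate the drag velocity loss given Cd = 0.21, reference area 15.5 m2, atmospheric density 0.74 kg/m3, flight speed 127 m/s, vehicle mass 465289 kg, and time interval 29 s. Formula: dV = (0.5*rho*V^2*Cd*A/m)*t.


D = 0.5 * 0.74 * 127^2 * 0.21 * 15.5 = 19424.96 N
a = 19424.96 / 465289 = 0.0417 m/s2
dV = 0.0417 * 29 = 1.2 m/s

1.2 m/s


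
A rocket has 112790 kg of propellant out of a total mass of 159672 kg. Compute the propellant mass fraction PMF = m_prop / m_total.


PMF = 112790 / 159672 = 0.706

0.706


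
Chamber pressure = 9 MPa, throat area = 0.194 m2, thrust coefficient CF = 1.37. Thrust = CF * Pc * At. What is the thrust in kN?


F = 1.37 * 9e6 * 0.194 = 2.3920e+06 N = 2392.0 kN

2392.0 kN


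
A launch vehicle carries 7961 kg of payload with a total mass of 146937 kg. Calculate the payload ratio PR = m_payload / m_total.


PR = 7961 / 146937 = 0.0542

0.0542


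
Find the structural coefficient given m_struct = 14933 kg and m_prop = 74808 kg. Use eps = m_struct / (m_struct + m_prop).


eps = 14933 / (14933 + 74808) = 0.1664

0.1664


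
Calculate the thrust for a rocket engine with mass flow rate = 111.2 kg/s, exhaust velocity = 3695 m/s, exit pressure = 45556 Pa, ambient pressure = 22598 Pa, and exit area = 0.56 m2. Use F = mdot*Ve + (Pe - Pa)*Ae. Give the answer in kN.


F = 111.2 * 3695 + (45556 - 22598) * 0.56 = 423740.0 N = 423.7 kN

423.7 kN


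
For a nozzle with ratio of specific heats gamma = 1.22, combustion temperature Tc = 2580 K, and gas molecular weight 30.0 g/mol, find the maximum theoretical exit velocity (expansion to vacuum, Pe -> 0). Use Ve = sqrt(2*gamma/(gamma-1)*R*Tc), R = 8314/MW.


R = 8314 / 30.0 = 277.13 J/(kg.K)
Ve = sqrt(2 * 1.22 / (1.22 - 1) * 277.13 * 2580) = 2816 m/s

2816 m/s


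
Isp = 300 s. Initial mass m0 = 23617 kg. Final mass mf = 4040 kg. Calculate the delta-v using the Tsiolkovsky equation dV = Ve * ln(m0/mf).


Ve = 300 * 9.81 = 2943.0 m/s
dV = 2943.0 * ln(23617/4040) = 5197 m/s

5197 m/s


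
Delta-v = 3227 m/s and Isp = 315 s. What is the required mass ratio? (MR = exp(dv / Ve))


Ve = 315 * 9.81 = 3090.15 m/s
MR = exp(3227 / 3090.15) = 2.841

2.841


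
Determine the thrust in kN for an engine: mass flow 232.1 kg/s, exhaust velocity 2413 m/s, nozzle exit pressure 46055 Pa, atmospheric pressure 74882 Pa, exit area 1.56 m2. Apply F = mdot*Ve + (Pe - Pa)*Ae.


F = 232.1 * 2413 + (46055 - 74882) * 1.56 = 515087.0 N = 515.1 kN

515.1 kN


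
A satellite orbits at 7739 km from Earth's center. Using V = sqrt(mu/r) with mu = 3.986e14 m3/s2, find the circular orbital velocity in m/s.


V = sqrt(3.986e14 / 7739000) = 7177 m/s

7177 m/s


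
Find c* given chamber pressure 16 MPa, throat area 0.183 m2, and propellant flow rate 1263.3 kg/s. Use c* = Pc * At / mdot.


c* = 16e6 * 0.183 / 1263.3 = 2318 m/s

2318 m/s


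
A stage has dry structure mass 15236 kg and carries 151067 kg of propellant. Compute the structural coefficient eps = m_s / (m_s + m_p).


eps = 15236 / (15236 + 151067) = 0.0916

0.0916


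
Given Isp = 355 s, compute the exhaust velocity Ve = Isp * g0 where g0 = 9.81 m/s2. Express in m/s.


Ve = Isp * g0 = 355 * 9.81 = 3482.6 m/s

3482.6 m/s


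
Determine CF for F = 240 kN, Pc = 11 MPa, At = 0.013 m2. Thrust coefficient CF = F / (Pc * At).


CF = 240000 / (11e6 * 0.013) = 1.68

1.68


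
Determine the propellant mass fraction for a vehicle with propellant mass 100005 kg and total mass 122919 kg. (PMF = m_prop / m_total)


PMF = 100005 / 122919 = 0.814

0.814


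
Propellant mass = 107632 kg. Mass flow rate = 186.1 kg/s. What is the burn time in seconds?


tb = 107632 / 186.1 = 578.4 s

578.4 s


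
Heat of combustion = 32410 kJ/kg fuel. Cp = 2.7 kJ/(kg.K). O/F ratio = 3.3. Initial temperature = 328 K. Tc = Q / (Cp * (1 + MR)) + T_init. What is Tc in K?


Tc = 32410 / (2.7 * (1 + 3.3)) + 328 = 3120 K

3120 K


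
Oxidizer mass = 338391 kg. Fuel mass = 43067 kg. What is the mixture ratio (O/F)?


MR = 338391 / 43067 = 7.86

7.86


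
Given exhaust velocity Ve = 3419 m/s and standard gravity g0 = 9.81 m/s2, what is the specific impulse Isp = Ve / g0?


Isp = Ve / g0 = 3419 / 9.81 = 348.5 s

348.5 s


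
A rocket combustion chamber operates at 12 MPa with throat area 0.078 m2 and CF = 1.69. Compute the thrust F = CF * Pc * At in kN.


F = 1.69 * 12e6 * 0.078 = 1.5818e+06 N = 1581.8 kN

1581.8 kN


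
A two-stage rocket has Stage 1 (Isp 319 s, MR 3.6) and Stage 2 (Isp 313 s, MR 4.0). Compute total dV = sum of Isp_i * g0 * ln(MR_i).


dV1 = 319 * 9.81 * ln(3.6) = 4008.5 m/s
dV2 = 313 * 9.81 * ln(4.0) = 4256.7 m/s
Total dV = 4008.5 + 4256.7 = 8265.2 m/s ~ 8265 m/s

8265 m/s


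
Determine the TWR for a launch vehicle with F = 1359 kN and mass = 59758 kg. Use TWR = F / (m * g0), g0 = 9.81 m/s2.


TWR = 1359000 / (59758 * 9.81) = 2.32

2.32


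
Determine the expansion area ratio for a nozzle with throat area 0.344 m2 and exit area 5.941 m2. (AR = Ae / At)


AR = 5.941 / 0.344 = 17.3

17.3


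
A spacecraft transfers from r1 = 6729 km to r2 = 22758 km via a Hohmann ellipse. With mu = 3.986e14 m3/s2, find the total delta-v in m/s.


V1 = sqrt(mu/r1) = 7696.5 m/s
dV1 = V1*(sqrt(2*r2/(r1+r2)) - 1) = 1865.75 m/s
V2 = sqrt(mu/r2) = 4185.06 m/s
dV2 = V2*(1 - sqrt(2*r1/(r1+r2))) = 1357.73 m/s
Total dV = 3223 m/s

3223 m/s


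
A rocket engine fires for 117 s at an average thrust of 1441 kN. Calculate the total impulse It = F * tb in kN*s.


It = 1441 * 117 = 168597 kN*s

168597 kN*s


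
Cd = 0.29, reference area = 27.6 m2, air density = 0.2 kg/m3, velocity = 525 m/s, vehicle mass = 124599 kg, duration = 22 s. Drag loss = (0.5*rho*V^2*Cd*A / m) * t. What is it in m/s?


D = 0.5 * 0.2 * 525^2 * 0.29 * 27.6 = 220610.25 N
a = 220610.25 / 124599 = 1.7706 m/s2
dV = 1.7706 * 22 = 39.0 m/s

39.0 m/s


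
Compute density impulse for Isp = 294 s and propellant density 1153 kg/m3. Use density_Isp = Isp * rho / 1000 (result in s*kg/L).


rho*Isp = 294 * 1153 / 1000 = 339 s*kg/L

339 s*kg/L


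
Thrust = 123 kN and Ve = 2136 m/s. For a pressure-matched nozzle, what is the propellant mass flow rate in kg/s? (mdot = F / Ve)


mdot = F / Ve = 123000 / 2136 = 57.6 kg/s

57.6 kg/s


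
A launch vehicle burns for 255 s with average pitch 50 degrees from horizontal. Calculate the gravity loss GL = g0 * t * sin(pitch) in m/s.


GL = 9.81 * 255 * sin(50 deg) = 1916 m/s

1916 m/s


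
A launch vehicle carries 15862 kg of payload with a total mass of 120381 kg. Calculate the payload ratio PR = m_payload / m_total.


PR = 15862 / 120381 = 0.1318

0.1318


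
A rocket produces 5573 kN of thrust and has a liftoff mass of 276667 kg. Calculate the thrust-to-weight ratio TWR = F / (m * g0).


TWR = 5573000 / (276667 * 9.81) = 2.05

2.05


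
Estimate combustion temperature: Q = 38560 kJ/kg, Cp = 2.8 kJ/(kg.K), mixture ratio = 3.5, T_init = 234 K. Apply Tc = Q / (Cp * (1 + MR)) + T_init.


Tc = 38560 / (2.8 * (1 + 3.5)) + 234 = 3294 K

3294 K


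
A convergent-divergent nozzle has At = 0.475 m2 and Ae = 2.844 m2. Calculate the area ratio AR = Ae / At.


AR = 2.844 / 0.475 = 6.0

6.0


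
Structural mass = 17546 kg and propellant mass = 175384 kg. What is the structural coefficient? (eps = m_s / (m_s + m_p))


eps = 17546 / (17546 + 175384) = 0.0909

0.0909


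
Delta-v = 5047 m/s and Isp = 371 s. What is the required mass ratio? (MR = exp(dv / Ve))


Ve = 371 * 9.81 = 3639.51 m/s
MR = exp(5047 / 3639.51) = 4.002

4.002


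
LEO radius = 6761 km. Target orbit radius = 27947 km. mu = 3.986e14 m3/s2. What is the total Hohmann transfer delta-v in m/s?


V1 = sqrt(mu/r1) = 7678.27 m/s
dV1 = V1*(sqrt(2*r2/(r1+r2)) - 1) = 2065.59 m/s
V2 = sqrt(mu/r2) = 3776.6 m/s
dV2 = V2*(1 - sqrt(2*r1/(r1+r2))) = 1419.34 m/s
Total dV = 3485 m/s

3485 m/s


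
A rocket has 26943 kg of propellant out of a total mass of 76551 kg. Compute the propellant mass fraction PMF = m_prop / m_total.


PMF = 26943 / 76551 = 0.352

0.352


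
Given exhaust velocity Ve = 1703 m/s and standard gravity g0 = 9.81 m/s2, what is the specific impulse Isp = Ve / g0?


Isp = Ve / g0 = 1703 / 9.81 = 173.6 s

173.6 s


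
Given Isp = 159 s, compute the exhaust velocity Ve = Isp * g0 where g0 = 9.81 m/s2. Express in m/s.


Ve = Isp * g0 = 159 * 9.81 = 1559.8 m/s

1559.8 m/s


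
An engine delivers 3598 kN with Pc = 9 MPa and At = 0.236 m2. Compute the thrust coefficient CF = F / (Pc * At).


CF = 3598000 / (9e6 * 0.236) = 1.69

1.69


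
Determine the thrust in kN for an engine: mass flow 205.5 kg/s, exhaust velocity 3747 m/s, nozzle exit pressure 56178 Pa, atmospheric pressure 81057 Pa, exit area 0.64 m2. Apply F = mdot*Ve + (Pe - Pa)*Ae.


F = 205.5 * 3747 + (56178 - 81057) * 0.64 = 754086.0 N = 754.1 kN

754.1 kN


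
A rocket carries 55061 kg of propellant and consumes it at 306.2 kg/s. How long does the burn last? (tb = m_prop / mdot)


tb = 55061 / 306.2 = 179.8 s

179.8 s


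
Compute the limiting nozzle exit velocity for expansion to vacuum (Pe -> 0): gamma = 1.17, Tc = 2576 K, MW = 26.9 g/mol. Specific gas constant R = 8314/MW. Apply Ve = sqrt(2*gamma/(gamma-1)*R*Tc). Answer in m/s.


R = 8314 / 26.9 = 309.07 J/(kg.K)
Ve = sqrt(2 * 1.17 / (1.17 - 1) * 309.07 * 2576) = 3310 m/s

3310 m/s


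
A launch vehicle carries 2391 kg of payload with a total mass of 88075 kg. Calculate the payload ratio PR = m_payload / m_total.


PR = 2391 / 88075 = 0.0271

0.0271


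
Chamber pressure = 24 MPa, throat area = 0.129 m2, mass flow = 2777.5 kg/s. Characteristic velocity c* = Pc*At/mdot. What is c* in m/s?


c* = 24e6 * 0.129 / 2777.5 = 1115 m/s

1115 m/s


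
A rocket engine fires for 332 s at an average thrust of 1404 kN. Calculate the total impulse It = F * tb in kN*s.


It = 1404 * 332 = 466128 kN*s

466128 kN*s


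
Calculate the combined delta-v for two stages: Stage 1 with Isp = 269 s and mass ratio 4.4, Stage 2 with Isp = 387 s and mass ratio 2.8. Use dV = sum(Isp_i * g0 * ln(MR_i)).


dV1 = 269 * 9.81 * ln(4.4) = 3909.8 m/s
dV2 = 387 * 9.81 * ln(2.8) = 3908.9 m/s
Total dV = 3909.8 + 3908.9 = 7818.7 m/s ~ 7819 m/s

7819 m/s


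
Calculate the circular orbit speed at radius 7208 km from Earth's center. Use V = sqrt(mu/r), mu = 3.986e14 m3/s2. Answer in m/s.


V = sqrt(3.986e14 / 7208000) = 7436 m/s

7436 m/s


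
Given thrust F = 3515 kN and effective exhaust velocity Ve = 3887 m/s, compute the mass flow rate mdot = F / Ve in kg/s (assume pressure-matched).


mdot = F / Ve = 3515000 / 3887 = 904.3 kg/s

904.3 kg/s


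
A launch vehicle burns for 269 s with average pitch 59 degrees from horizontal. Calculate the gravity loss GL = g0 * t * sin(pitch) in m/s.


GL = 9.81 * 269 * sin(59 deg) = 2262 m/s

2262 m/s


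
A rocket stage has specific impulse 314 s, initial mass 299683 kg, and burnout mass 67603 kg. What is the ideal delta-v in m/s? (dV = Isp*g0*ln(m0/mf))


Ve = 314 * 9.81 = 3080.34 m/s
dV = 3080.34 * ln(299683/67603) = 4587 m/s

4587 m/s


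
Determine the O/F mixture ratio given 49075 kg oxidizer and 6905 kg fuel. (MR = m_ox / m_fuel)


MR = 49075 / 6905 = 7.11

7.11


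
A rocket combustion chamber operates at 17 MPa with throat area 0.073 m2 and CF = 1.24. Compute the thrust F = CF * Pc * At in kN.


F = 1.24 * 17e6 * 0.073 = 1.5388e+06 N = 1538.8 kN

1538.8 kN


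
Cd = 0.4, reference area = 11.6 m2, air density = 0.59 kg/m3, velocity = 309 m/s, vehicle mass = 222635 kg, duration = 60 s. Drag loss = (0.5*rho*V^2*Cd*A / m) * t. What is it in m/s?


D = 0.5 * 0.59 * 309^2 * 0.4 * 11.6 = 130694.39 N
a = 130694.39 / 222635 = 0.587 m/s2
dV = 0.587 * 60 = 35.2 m/s

35.2 m/s


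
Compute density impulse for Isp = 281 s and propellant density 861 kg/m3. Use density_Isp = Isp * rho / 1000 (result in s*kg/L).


rho*Isp = 281 * 861 / 1000 = 242 s*kg/L

242 s*kg/L


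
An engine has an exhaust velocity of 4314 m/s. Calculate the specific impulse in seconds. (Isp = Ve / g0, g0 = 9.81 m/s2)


Isp = Ve / g0 = 4314 / 9.81 = 439.8 s

439.8 s


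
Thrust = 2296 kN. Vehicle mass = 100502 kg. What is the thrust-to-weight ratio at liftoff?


TWR = 2296000 / (100502 * 9.81) = 2.33

2.33


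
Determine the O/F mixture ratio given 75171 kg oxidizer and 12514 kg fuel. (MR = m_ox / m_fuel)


MR = 75171 / 12514 = 6.01

6.01


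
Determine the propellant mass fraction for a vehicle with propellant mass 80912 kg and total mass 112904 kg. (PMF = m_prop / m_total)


PMF = 80912 / 112904 = 0.717

0.717


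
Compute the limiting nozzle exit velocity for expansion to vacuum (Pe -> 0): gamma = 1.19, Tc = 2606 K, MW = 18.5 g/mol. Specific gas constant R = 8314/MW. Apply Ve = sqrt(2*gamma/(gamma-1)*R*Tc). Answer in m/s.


R = 8314 / 18.5 = 449.41 J/(kg.K)
Ve = sqrt(2 * 1.19 / (1.19 - 1) * 449.41 * 2606) = 3830 m/s

3830 m/s


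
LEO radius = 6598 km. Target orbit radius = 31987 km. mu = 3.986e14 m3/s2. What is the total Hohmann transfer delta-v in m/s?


V1 = sqrt(mu/r1) = 7772.53 m/s
dV1 = V1*(sqrt(2*r2/(r1+r2)) - 1) = 2235.65 m/s
V2 = sqrt(mu/r2) = 3530.06 m/s
dV2 = V2*(1 - sqrt(2*r1/(r1+r2))) = 1465.66 m/s
Total dV = 3701 m/s

3701 m/s


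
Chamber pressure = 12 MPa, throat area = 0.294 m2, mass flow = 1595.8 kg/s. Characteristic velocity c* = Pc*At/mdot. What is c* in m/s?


c* = 12e6 * 0.294 / 1595.8 = 2211 m/s

2211 m/s


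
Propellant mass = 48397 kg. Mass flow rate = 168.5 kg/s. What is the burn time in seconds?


tb = 48397 / 168.5 = 287.2 s

287.2 s


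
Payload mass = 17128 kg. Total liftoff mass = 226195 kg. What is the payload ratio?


PR = 17128 / 226195 = 0.0757

0.0757


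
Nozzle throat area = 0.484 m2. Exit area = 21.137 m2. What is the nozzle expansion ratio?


AR = 21.137 / 0.484 = 43.7

43.7


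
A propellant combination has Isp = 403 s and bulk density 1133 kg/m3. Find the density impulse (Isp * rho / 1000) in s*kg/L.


rho*Isp = 403 * 1133 / 1000 = 457 s*kg/L

457 s*kg/L


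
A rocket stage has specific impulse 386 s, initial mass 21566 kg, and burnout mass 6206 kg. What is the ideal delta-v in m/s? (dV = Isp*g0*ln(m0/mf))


Ve = 386 * 9.81 = 3786.66 m/s
dV = 3786.66 * ln(21566/6206) = 4717 m/s

4717 m/s


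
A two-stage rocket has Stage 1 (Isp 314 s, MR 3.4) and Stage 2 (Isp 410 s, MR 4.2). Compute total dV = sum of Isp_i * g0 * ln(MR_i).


dV1 = 314 * 9.81 * ln(3.4) = 3769.6 m/s
dV2 = 410 * 9.81 * ln(4.2) = 5772.1 m/s
Total dV = 3769.6 + 5772.1 = 9541.7 m/s ~ 9542 m/s

9542 m/s


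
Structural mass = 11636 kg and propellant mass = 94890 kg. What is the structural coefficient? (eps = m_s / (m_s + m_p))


eps = 11636 / (11636 + 94890) = 0.1092

0.1092


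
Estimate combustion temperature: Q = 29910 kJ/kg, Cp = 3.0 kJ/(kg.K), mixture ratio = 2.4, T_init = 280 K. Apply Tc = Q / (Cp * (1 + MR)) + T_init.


Tc = 29910 / (3.0 * (1 + 2.4)) + 280 = 3212 K

3212 K


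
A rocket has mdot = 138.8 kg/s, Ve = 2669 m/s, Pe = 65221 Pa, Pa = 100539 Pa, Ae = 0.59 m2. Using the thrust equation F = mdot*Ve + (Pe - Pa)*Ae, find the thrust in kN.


F = 138.8 * 2669 + (65221 - 100539) * 0.59 = 349620.0 N = 349.6 kN

349.6 kN


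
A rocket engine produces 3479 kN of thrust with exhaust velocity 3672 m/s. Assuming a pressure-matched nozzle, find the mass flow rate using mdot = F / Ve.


mdot = F / Ve = 3479000 / 3672 = 947.4 kg/s

947.4 kg/s


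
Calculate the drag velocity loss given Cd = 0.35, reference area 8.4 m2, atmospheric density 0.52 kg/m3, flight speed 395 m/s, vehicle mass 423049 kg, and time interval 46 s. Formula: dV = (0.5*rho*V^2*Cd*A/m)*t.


D = 0.5 * 0.52 * 395^2 * 0.35 * 8.4 = 119265.51 N
a = 119265.51 / 423049 = 0.2819 m/s2
dV = 0.2819 * 46 = 13.0 m/s

13.0 m/s


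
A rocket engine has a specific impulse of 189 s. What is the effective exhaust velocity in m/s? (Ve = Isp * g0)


Ve = Isp * g0 = 189 * 9.81 = 1854.1 m/s

1854.1 m/s


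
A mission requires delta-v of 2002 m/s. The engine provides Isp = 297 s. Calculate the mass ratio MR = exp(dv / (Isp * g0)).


Ve = 297 * 9.81 = 2913.57 m/s
MR = exp(2002 / 2913.57) = 1.988

1.988


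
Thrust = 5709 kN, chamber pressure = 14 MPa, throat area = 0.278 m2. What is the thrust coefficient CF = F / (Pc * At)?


CF = 5709000 / (14e6 * 0.278) = 1.47

1.47


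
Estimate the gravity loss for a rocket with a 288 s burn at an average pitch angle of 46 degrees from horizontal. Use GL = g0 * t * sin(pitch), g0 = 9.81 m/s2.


GL = 9.81 * 288 * sin(46 deg) = 2032 m/s

2032 m/s


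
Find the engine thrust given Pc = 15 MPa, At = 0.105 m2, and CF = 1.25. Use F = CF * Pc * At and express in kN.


F = 1.25 * 15e6 * 0.105 = 1.9688e+06 N = 1968.8 kN

1968.8 kN


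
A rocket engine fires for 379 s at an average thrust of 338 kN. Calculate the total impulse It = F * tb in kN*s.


It = 338 * 379 = 128102 kN*s

128102 kN*s


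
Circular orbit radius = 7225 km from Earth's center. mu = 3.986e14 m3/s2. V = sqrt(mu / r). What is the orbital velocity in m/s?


V = sqrt(3.986e14 / 7225000) = 7428 m/s

7428 m/s


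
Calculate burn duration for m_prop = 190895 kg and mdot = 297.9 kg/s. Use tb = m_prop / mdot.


tb = 190895 / 297.9 = 640.8 s

640.8 s


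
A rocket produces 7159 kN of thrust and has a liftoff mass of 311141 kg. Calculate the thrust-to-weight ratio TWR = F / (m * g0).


TWR = 7159000 / (311141 * 9.81) = 2.35

2.35


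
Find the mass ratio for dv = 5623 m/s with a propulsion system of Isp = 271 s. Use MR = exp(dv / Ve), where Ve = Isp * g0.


Ve = 271 * 9.81 = 2658.51 m/s
MR = exp(5623 / 2658.51) = 8.29

8.29


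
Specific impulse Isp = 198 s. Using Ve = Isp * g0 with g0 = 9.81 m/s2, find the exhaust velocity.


Ve = Isp * g0 = 198 * 9.81 = 1942.4 m/s

1942.4 m/s


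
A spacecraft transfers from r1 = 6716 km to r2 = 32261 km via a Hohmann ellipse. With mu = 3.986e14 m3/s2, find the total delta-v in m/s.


V1 = sqrt(mu/r1) = 7703.95 m/s
dV1 = V1*(sqrt(2*r2/(r1+r2)) - 1) = 2208.09 m/s
V2 = sqrt(mu/r2) = 3515.04 m/s
dV2 = V2*(1 - sqrt(2*r1/(r1+r2))) = 1451.58 m/s
Total dV = 3660 m/s

3660 m/s


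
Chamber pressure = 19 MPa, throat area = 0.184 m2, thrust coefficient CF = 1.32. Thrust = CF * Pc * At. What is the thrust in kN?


F = 1.32 * 19e6 * 0.184 = 4.6147e+06 N = 4614.7 kN

4614.7 kN


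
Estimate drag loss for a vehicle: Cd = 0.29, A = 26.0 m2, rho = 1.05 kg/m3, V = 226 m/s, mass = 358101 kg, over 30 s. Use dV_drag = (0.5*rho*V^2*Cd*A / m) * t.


D = 0.5 * 1.05 * 226^2 * 0.29 * 26.0 = 202184.35 N
a = 202184.35 / 358101 = 0.5646 m/s2
dV = 0.5646 * 30 = 16.9 m/s

16.9 m/s


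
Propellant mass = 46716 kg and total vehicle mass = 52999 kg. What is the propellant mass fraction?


PMF = 46716 / 52999 = 0.881

0.881


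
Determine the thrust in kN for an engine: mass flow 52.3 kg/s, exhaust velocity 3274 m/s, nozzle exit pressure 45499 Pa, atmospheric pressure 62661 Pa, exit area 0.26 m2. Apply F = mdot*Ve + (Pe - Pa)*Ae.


F = 52.3 * 3274 + (45499 - 62661) * 0.26 = 166768.0 N = 166.8 kN

166.8 kN


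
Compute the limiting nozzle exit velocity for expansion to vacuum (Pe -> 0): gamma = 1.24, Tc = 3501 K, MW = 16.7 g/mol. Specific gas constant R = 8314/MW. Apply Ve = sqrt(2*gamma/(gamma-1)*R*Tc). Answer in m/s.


R = 8314 / 16.7 = 497.84 J/(kg.K)
Ve = sqrt(2 * 1.24 / (1.24 - 1) * 497.84 * 3501) = 4244 m/s

4244 m/s


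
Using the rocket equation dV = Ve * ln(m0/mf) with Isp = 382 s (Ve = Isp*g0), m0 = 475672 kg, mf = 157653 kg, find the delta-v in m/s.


Ve = 382 * 9.81 = 3747.42 m/s
dV = 3747.42 * ln(475672/157653) = 4138 m/s

4138 m/s


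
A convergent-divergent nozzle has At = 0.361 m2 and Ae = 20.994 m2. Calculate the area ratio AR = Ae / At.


AR = 20.994 / 0.361 = 58.2

58.2


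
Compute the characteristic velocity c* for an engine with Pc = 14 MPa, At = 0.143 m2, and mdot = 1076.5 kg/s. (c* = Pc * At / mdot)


c* = 14e6 * 0.143 / 1076.5 = 1860 m/s

1860 m/s


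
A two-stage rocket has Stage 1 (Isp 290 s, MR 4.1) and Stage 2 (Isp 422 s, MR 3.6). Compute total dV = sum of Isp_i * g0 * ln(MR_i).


dV1 = 290 * 9.81 * ln(4.1) = 4014.1 m/s
dV2 = 422 * 9.81 * ln(3.6) = 5302.8 m/s
Total dV = 4014.1 + 5302.8 = 9316.9 m/s ~ 9317 m/s

9317 m/s


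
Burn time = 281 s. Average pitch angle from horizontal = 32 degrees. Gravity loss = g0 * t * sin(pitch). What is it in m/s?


GL = 9.81 * 281 * sin(32 deg) = 1461 m/s

1461 m/s


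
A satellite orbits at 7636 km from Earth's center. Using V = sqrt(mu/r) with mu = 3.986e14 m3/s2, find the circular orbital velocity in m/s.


V = sqrt(3.986e14 / 7636000) = 7225 m/s

7225 m/s


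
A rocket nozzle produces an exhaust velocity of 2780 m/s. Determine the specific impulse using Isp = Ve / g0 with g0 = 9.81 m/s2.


Isp = Ve / g0 = 2780 / 9.81 = 283.4 s

283.4 s


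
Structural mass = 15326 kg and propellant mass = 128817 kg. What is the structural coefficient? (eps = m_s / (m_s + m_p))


eps = 15326 / (15326 + 128817) = 0.1063

0.1063


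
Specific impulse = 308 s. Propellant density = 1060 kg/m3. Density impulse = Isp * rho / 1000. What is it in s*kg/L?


rho*Isp = 308 * 1060 / 1000 = 326 s*kg/L

326 s*kg/L


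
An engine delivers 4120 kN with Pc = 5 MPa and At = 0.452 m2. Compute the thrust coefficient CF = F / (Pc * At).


CF = 4120000 / (5e6 * 0.452) = 1.82

1.82


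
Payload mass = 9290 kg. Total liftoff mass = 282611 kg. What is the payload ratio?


PR = 9290 / 282611 = 0.0329

0.0329


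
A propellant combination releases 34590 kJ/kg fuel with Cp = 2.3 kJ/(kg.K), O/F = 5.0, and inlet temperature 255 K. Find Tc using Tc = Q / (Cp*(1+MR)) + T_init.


Tc = 34590 / (2.3 * (1 + 5.0)) + 255 = 2762 K

2762 K


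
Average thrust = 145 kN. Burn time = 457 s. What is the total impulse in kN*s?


It = 145 * 457 = 66265 kN*s

66265 kN*s


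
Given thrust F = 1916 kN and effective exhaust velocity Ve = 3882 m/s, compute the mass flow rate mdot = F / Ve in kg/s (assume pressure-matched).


mdot = F / Ve = 1916000 / 3882 = 493.6 kg/s

493.6 kg/s


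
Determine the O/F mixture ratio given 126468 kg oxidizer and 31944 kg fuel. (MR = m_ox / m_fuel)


MR = 126468 / 31944 = 3.96

3.96


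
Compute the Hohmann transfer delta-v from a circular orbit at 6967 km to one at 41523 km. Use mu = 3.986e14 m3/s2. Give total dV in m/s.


V1 = sqrt(mu/r1) = 7563.9 m/s
dV1 = V1*(sqrt(2*r2/(r1+r2)) - 1) = 2334.82 m/s
V2 = sqrt(mu/r2) = 3098.31 m/s
dV2 = V2*(1 - sqrt(2*r1/(r1+r2))) = 1437.43 m/s
Total dV = 3772 m/s

3772 m/s


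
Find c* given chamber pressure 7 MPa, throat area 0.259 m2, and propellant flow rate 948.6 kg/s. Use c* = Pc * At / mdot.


c* = 7e6 * 0.259 / 948.6 = 1911 m/s

1911 m/s


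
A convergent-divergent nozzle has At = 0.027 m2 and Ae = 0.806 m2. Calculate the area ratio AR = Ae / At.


AR = 0.806 / 0.027 = 29.9

29.9


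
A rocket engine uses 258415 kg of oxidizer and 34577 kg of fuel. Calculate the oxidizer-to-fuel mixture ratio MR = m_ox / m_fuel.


MR = 258415 / 34577 = 7.47

7.47


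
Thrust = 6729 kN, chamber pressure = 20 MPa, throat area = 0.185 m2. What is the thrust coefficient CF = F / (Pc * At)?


CF = 6729000 / (20e6 * 0.185) = 1.82

1.82


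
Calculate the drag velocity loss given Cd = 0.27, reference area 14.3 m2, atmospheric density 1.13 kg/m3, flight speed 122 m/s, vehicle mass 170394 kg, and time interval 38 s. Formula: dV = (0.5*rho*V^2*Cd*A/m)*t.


D = 0.5 * 1.13 * 122^2 * 0.27 * 14.3 = 32468.93 N
a = 32468.93 / 170394 = 0.1906 m/s2
dV = 0.1906 * 38 = 7.2 m/s

7.2 m/s


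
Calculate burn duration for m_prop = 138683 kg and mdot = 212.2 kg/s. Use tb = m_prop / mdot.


tb = 138683 / 212.2 = 653.5 s

653.5 s


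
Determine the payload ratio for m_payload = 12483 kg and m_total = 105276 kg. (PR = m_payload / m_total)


PR = 12483 / 105276 = 0.1186

0.1186


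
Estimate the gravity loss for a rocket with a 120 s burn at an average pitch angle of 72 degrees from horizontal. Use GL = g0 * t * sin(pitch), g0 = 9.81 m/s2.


GL = 9.81 * 120 * sin(72 deg) = 1120 m/s

1120 m/s


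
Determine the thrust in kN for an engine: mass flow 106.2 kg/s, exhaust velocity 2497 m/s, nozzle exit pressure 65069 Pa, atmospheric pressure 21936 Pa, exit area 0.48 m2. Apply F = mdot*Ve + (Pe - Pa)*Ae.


F = 106.2 * 2497 + (65069 - 21936) * 0.48 = 285885.0 N = 285.9 kN

285.9 kN


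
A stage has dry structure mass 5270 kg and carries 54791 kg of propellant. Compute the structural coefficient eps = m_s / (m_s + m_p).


eps = 5270 / (5270 + 54791) = 0.0877

0.0877


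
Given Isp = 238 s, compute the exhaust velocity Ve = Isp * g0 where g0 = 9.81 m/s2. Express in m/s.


Ve = Isp * g0 = 238 * 9.81 = 2334.8 m/s

2334.8 m/s


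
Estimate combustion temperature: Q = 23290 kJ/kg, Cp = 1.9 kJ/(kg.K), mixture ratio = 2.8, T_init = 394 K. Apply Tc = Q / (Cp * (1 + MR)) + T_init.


Tc = 23290 / (1.9 * (1 + 2.8)) + 394 = 3620 K

3620 K


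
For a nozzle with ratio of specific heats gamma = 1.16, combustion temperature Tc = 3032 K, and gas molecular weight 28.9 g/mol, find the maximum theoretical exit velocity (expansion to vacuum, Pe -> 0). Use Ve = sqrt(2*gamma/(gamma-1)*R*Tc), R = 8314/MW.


R = 8314 / 28.9 = 287.68 J/(kg.K)
Ve = sqrt(2 * 1.16 / (1.16 - 1) * 287.68 * 3032) = 3556 m/s

3556 m/s


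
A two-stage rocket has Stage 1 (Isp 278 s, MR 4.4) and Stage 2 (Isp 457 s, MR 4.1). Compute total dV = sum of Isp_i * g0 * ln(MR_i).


dV1 = 278 * 9.81 * ln(4.4) = 4040.6 m/s
dV2 = 457 * 9.81 * ln(4.1) = 6325.7 m/s
Total dV = 4040.6 + 6325.7 = 10366.3 m/s ~ 10366 m/s

10366 m/s


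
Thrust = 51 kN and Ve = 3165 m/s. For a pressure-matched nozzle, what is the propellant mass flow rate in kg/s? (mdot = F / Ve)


mdot = F / Ve = 51000 / 3165 = 16.1 kg/s

16.1 kg/s


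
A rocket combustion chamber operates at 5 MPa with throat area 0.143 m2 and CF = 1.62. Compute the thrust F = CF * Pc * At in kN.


F = 1.62 * 5e6 * 0.143 = 1.1583e+06 N = 1158.3 kN

1158.3 kN


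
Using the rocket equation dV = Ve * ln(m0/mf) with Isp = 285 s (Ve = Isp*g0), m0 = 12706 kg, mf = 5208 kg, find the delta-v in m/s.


Ve = 285 * 9.81 = 2795.85 m/s
dV = 2795.85 * ln(12706/5208) = 2494 m/s

2494 m/s


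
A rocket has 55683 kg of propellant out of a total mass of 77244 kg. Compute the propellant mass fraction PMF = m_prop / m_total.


PMF = 55683 / 77244 = 0.721

0.721


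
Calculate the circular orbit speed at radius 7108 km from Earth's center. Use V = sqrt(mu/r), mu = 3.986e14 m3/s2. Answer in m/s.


V = sqrt(3.986e14 / 7108000) = 7489 m/s

7489 m/s


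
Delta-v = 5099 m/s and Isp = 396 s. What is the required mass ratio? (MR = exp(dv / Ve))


Ve = 396 * 9.81 = 3884.76 m/s
MR = exp(5099 / 3884.76) = 3.716

3.716


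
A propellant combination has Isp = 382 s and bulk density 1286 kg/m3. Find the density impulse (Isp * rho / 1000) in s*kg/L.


rho*Isp = 382 * 1286 / 1000 = 491 s*kg/L

491 s*kg/L


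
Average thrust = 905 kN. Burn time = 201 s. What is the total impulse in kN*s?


It = 905 * 201 = 181905 kN*s

181905 kN*s


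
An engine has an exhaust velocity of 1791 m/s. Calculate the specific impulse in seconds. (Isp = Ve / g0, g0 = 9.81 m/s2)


Isp = Ve / g0 = 1791 / 9.81 = 182.6 s

182.6 s


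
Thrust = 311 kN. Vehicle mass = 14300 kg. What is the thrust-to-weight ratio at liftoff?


TWR = 311000 / (14300 * 9.81) = 2.22

2.22


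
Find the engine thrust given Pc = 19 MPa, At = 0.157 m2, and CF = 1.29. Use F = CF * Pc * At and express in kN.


F = 1.29 * 19e6 * 0.157 = 3.8481e+06 N = 3848.1 kN

3848.1 kN


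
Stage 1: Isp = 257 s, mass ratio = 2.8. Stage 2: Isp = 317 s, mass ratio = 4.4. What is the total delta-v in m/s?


dV1 = 257 * 9.81 * ln(2.8) = 2595.8 m/s
dV2 = 317 * 9.81 * ln(4.4) = 4607.4 m/s
Total dV = 2595.8 + 4607.4 = 7203.2 m/s ~ 7203 m/s

7203 m/s


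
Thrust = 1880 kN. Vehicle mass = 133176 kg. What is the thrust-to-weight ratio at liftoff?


TWR = 1880000 / (133176 * 9.81) = 1.44

1.44


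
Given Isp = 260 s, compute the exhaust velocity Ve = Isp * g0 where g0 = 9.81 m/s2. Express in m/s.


Ve = Isp * g0 = 260 * 9.81 = 2550.6 m/s

2550.6 m/s


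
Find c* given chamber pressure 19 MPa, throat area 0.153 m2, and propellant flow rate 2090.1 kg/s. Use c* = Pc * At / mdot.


c* = 19e6 * 0.153 / 2090.1 = 1391 m/s

1391 m/s


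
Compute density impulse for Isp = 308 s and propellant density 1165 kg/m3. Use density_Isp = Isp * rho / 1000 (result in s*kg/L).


rho*Isp = 308 * 1165 / 1000 = 359 s*kg/L

359 s*kg/L


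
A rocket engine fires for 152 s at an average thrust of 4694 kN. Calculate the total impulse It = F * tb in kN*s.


It = 4694 * 152 = 713488 kN*s

713488 kN*s


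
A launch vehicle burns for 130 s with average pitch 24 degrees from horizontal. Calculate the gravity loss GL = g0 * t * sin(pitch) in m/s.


GL = 9.81 * 130 * sin(24 deg) = 519 m/s

519 m/s


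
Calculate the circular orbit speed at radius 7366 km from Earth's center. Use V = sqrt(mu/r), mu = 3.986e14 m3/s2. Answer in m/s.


V = sqrt(3.986e14 / 7366000) = 7356 m/s

7356 m/s


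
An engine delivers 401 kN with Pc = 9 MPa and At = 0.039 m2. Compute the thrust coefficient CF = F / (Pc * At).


CF = 401000 / (9e6 * 0.039) = 1.14

1.14


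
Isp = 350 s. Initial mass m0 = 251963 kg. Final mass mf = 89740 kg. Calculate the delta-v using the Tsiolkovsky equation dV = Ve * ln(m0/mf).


Ve = 350 * 9.81 = 3433.5 m/s
dV = 3433.5 * ln(251963/89740) = 3545 m/s

3545 m/s


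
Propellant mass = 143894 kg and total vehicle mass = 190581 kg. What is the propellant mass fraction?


PMF = 143894 / 190581 = 0.755

0.755


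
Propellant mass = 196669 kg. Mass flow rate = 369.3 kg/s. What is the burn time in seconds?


tb = 196669 / 369.3 = 532.5 s

532.5 s


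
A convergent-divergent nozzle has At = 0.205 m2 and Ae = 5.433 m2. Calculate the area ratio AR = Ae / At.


AR = 5.433 / 0.205 = 26.5

26.5


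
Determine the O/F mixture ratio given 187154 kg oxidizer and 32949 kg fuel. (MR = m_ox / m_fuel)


MR = 187154 / 32949 = 5.68

5.68


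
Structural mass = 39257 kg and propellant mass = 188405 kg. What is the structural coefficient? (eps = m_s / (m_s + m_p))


eps = 39257 / (39257 + 188405) = 0.1724

0.1724


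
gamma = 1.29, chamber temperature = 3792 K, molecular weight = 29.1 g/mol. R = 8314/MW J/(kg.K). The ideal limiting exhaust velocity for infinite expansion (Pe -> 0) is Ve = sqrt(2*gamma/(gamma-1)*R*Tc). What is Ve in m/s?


R = 8314 / 29.1 = 285.7 J/(kg.K)
Ve = sqrt(2 * 1.29 / (1.29 - 1) * 285.7 * 3792) = 3105 m/s

3105 m/s


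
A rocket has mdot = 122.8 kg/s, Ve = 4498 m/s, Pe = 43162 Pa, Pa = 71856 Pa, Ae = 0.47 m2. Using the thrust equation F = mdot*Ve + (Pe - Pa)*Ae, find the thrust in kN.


F = 122.8 * 4498 + (43162 - 71856) * 0.47 = 538868.0 N = 538.9 kN

538.9 kN


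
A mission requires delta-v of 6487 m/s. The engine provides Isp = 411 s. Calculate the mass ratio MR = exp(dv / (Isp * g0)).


Ve = 411 * 9.81 = 4031.91 m/s
MR = exp(6487 / 4031.91) = 4.997

4.997


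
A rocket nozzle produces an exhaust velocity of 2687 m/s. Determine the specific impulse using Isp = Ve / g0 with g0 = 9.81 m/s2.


Isp = Ve / g0 = 2687 / 9.81 = 273.9 s

273.9 s


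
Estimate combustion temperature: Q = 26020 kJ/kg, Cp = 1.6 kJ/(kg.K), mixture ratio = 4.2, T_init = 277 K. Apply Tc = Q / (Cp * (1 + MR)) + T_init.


Tc = 26020 / (1.6 * (1 + 4.2)) + 277 = 3404 K

3404 K


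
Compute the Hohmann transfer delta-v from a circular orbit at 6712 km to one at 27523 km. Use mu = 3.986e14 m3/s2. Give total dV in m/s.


V1 = sqrt(mu/r1) = 7706.24 m/s
dV1 = V1*(sqrt(2*r2/(r1+r2)) - 1) = 2065.46 m/s
V2 = sqrt(mu/r2) = 3805.58 m/s
dV2 = V2*(1 - sqrt(2*r1/(r1+r2))) = 1422.57 m/s
Total dV = 3488 m/s

3488 m/s


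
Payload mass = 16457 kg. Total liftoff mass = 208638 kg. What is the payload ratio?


PR = 16457 / 208638 = 0.0789

0.0789


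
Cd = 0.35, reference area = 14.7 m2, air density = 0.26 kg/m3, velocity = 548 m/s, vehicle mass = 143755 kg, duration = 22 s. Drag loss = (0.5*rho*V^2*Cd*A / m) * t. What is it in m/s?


D = 0.5 * 0.26 * 548^2 * 0.35 * 14.7 = 200858.33 N
a = 200858.33 / 143755 = 1.3972 m/s2
dV = 1.3972 * 22 = 30.7 m/s

30.7 m/s


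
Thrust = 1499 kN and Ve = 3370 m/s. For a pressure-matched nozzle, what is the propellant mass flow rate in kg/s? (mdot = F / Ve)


mdot = F / Ve = 1499000 / 3370 = 444.8 kg/s

444.8 kg/s


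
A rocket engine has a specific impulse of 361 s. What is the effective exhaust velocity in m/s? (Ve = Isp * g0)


Ve = Isp * g0 = 361 * 9.81 = 3541.4 m/s

3541.4 m/s


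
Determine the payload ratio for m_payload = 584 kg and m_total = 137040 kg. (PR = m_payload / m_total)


PR = 584 / 137040 = 0.0043

0.0043


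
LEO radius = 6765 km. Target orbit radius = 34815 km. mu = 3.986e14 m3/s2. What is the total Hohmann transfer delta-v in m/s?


V1 = sqrt(mu/r1) = 7676.0 m/s
dV1 = V1*(sqrt(2*r2/(r1+r2)) - 1) = 2257.24 m/s
V2 = sqrt(mu/r2) = 3383.65 m/s
dV2 = V2*(1 - sqrt(2*r1/(r1+r2))) = 1453.5 m/s
Total dV = 3711 m/s

3711 m/s


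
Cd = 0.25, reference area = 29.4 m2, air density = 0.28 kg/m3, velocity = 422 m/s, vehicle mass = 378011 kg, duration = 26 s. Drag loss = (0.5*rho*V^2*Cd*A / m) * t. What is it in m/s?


D = 0.5 * 0.28 * 422^2 * 0.25 * 29.4 = 183248.44 N
a = 183248.44 / 378011 = 0.4848 m/s2
dV = 0.4848 * 26 = 12.6 m/s

12.6 m/s


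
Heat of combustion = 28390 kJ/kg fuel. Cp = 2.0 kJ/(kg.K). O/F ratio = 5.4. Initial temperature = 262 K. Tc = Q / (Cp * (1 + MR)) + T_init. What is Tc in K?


Tc = 28390 / (2.0 * (1 + 5.4)) + 262 = 2480 K

2480 K


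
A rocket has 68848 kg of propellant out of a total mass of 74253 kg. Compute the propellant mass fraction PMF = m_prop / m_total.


PMF = 68848 / 74253 = 0.927

0.927


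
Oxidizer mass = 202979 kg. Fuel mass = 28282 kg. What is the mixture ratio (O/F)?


MR = 202979 / 28282 = 7.18

7.18


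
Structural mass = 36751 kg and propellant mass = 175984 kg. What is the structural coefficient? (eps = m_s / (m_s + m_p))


eps = 36751 / (36751 + 175984) = 0.1728

0.1728


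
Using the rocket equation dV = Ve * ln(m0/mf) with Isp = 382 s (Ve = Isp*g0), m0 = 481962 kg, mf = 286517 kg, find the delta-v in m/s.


Ve = 382 * 9.81 = 3747.42 m/s
dV = 3747.42 * ln(481962/286517) = 1949 m/s

1949 m/s


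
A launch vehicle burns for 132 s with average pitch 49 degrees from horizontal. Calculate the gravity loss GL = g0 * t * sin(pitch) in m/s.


GL = 9.81 * 132 * sin(49 deg) = 977 m/s

977 m/s


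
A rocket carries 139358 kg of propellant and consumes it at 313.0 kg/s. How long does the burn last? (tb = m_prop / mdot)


tb = 139358 / 313.0 = 445.2 s

445.2 s


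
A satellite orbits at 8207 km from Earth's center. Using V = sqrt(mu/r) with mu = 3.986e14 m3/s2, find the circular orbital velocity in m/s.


V = sqrt(3.986e14 / 8207000) = 6969 m/s

6969 m/s


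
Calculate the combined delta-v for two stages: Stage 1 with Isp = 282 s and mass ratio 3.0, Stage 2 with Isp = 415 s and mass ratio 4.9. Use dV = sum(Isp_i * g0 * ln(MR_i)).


dV1 = 282 * 9.81 * ln(3.0) = 3039.2 m/s
dV2 = 415 * 9.81 * ln(4.9) = 6470.0 m/s
Total dV = 3039.2 + 6470.0 = 9509.2 m/s ~ 9509 m/s

9509 m/s


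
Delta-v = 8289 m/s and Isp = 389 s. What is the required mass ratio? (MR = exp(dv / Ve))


Ve = 389 * 9.81 = 3816.09 m/s
MR = exp(8289 / 3816.09) = 8.777

8.777


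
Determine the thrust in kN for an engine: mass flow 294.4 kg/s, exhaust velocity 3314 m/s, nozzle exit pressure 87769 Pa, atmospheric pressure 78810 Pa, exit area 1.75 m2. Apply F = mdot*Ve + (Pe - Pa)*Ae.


F = 294.4 * 3314 + (87769 - 78810) * 1.75 = 991320.0 N = 991.3 kN

991.3 kN


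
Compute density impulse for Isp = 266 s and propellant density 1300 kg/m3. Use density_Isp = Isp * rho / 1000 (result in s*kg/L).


rho*Isp = 266 * 1300 / 1000 = 346 s*kg/L

346 s*kg/L


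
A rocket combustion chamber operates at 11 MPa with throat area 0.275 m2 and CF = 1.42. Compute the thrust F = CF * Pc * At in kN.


F = 1.42 * 11e6 * 0.275 = 4.2955e+06 N = 4295.5 kN

4295.5 kN


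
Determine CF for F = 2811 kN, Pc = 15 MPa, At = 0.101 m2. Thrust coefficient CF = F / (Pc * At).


CF = 2811000 / (15e6 * 0.101) = 1.86

1.86


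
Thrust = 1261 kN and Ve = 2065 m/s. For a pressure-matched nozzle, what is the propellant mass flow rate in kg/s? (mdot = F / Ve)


mdot = F / Ve = 1261000 / 2065 = 610.7 kg/s

610.7 kg/s


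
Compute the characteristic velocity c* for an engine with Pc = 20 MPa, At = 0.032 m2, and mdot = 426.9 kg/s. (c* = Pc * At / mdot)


c* = 20e6 * 0.032 / 426.9 = 1499 m/s

1499 m/s


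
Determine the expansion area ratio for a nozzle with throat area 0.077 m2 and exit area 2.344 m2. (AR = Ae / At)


AR = 2.344 / 0.077 = 30.4

30.4


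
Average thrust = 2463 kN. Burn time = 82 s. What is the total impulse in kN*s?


It = 2463 * 82 = 201966 kN*s

201966 kN*s


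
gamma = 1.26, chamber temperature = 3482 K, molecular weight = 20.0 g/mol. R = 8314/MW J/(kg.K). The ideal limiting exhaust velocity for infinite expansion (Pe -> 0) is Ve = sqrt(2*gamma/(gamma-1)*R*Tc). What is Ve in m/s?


R = 8314 / 20.0 = 415.7 J/(kg.K)
Ve = sqrt(2 * 1.26 / (1.26 - 1) * 415.7 * 3482) = 3746 m/s

3746 m/s
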